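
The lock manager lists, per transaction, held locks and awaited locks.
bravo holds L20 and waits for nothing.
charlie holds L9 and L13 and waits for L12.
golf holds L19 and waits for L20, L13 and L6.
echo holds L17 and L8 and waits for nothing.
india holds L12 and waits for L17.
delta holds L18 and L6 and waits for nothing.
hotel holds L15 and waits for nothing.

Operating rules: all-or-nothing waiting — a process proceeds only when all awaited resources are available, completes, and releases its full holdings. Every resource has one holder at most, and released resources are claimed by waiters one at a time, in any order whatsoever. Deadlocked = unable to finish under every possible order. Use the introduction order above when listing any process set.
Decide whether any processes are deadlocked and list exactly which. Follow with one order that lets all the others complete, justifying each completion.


No process is deadlocked.
Key observation: although several processes wait, no cycle exists — each chain bottoms out at a free runner.
A valid finishing order for the others: hotel, echo, india, bravo, delta, charlie, golf.
Check, step by step:
  hotel: no waits; runs immediately, freeing L15
  echo: no waits; runs immediately, freeing L17 and L8
  india waits on L17 — all released -> runs and releases L12
  bravo: no waits; runs immediately, freeing L20
  delta: no waits; runs immediately, freeing L18 and L6
  charlie waits on L12 — all released -> runs and releases L9 and L13
  golf waits on L20, L13 and L6 — all released -> runs and releases L19


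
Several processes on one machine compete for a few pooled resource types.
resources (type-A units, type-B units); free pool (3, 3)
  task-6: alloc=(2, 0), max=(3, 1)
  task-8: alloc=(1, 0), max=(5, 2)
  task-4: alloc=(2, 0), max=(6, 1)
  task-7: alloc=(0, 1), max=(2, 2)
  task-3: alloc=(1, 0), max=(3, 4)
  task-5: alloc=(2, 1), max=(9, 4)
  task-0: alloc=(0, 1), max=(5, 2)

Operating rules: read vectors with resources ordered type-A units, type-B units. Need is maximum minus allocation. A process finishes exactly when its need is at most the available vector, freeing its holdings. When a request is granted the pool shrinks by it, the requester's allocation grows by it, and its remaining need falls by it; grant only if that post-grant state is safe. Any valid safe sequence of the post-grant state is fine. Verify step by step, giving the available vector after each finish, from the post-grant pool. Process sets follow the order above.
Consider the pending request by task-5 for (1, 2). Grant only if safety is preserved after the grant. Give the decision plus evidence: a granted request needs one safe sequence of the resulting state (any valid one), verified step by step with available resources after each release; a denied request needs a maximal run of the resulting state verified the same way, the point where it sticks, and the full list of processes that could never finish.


GRANT. The post-grant state is safe; one safe sequence: task-6, task-4, task-0, task-8, task-5, task-7, task-3.
Key observation: granting shrinks the pool to (2, 1), yet task-6 still fits and the chain goes through.
Verifying the post-grant state step by step:
  pool = (2, 1)
  run task-6 (needs (1, 1), free (2, 1)); after release of (2, 0) the pool is (4, 1)
  run task-4 (needs (4, 1), free (4, 1)); after release of (2, 0) the pool is (6, 1)
  run task-0 (needs (5, 1), free (6, 1)); after release of (0, 1) the pool is (6, 2)
  run task-8 (needs (4, 2), free (6, 2)); after release of (1, 0) the pool is (7, 2)
  run task-5 (needs (6, 1), free (7, 2)); after release of (3, 3) the pool is (10, 5)
  run task-7 (needs (2, 1), free (10, 5)); after release of (0, 1) the pool is (10, 6)
  run task-3 (needs (2, 4), free (10, 6)); after release of (1, 0) the pool is (11, 6)


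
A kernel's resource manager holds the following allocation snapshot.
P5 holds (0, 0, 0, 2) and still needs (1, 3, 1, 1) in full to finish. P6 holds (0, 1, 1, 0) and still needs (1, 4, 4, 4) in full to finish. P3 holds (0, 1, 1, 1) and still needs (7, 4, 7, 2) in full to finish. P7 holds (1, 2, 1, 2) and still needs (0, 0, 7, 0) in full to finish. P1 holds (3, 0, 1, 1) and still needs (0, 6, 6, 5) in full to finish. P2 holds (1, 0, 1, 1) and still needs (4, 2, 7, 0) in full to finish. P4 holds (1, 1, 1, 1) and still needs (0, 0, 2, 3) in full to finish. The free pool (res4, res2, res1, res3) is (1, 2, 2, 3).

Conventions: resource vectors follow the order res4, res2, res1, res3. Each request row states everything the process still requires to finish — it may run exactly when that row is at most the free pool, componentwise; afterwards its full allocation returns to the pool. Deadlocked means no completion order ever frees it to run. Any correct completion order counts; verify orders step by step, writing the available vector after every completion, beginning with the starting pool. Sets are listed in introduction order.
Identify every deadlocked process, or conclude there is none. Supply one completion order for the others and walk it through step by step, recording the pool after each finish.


Deadlocked set: P6, P3, P7, P1 and P2.
Key observation: P4, P5 can finish, but then (2, 3, 3, 6) is all there is, and the blocked group's res1 demands exceed it.
The rest can finish in the order P4, P5. Walking it through:
  pool = (1, 2, 2, 3)
  P4 needs (0, 0, 2, 3) <= (1, 2, 2, 3) -> finishes; pool += (1, 1, 1, 1) = (2, 3, 3, 4)
  P5 needs (1, 3, 1, 1) <= (2, 3, 3, 4) -> finishes; pool += (0, 0, 0, 2) = (2, 3, 3, 6)
The stuck group stays short no matter what:
  P6 still needs (1, 4, 4, 4) but only (2, 3, 3, 6) is free — short on res2 and res1
  P3 still needs (7, 4, 7, 2) but only (2, 3, 3, 6) is free — short on res4, res2 and res1
  P7 still needs (0, 0, 7, 0) but only (2, 3, 3, 6) is free — short on res1
  P1 still needs (0, 6, 6, 5) but only (2, 3, 3, 6) is free — short on res2 and res1
  P2 still needs (4, 2, 7, 0) but only (2, 3, 3, 6) is free — short on res4 and res1


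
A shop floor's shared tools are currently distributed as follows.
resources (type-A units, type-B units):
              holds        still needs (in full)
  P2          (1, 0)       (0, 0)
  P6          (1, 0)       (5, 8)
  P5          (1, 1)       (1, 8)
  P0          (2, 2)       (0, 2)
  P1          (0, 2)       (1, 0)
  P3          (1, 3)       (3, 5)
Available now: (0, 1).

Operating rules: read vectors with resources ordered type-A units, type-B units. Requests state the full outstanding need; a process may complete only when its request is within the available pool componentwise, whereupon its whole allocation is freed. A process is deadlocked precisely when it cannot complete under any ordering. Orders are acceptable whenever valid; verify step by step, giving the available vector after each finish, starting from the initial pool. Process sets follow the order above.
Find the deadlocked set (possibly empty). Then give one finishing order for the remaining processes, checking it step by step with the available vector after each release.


The deadlocked set is empty.
Key observation: P2 leads a chain of completions in which each release enables another process.
The rest can finish in the order P2, P1, P0, P3, P5, P6. Step-by-step check:
  pool = (0, 1)
  P2: need (0, 0) fits (0, 1); releases (1, 0), pool now (1, 1)
  P1: need (1, 0) fits (1, 1); releases (0, 2), pool now (1, 3)
  P0: need (0, 2) fits (1, 3); releases (2, 2), pool now (3, 5)
  P3: need (3, 5) fits (3, 5); releases (1, 3), pool now (4, 8)
  P5: need (1, 8) fits (4, 8); releases (1, 1), pool now (5, 9)
  P6: need (5, 8) fits (5, 9); releases (1, 0), pool now (6, 9)


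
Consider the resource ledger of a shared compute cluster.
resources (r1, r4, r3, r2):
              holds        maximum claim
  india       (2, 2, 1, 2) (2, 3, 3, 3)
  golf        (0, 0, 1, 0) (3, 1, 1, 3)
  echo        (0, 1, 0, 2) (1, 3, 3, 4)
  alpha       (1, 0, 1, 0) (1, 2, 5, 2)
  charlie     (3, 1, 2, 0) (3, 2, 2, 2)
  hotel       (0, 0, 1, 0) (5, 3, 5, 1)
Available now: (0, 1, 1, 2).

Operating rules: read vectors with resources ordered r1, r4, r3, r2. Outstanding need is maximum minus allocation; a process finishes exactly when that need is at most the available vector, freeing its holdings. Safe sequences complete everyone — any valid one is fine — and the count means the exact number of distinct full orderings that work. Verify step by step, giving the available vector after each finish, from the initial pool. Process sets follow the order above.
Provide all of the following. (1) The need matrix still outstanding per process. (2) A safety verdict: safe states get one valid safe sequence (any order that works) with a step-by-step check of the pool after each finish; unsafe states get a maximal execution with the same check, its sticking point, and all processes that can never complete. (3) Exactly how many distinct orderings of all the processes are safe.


(1) Outstanding need per process (order r1, r4, r3, r2):
  india: (0, 1, 2, 1)
  golf: (3, 1, 0, 3)
  echo: (1, 2, 3, 2)
  alpha: (0, 2, 4, 2)
  charlie: (0, 1, 0, 2)
  hotel: (5, 3, 4, 1)
(2) SAFE — a valid safe sequence is charlie, india, alpha, hotel, echo, golf.
Key observation: charlie marks the first exact bind of the order: its need (0, 1, 0, 2) fits the free (0, 1, 1, 2) with zero slack on a requested resource.
Walking it through:
  pool = (0, 1, 1, 2)
  charlie needs (0, 1, 0, 2) <= (0, 1, 1, 2) -> finishes; pool += (3, 1, 2, 0) = (3, 2, 3, 2)
  india needs (0, 1, 2, 1) <= (3, 2, 3, 2) -> finishes; pool += (2, 2, 1, 2) = (5, 4, 4, 4)
  alpha needs (0, 2, 4, 2) <= (5, 4, 4, 4) -> finishes; pool += (1, 0, 1, 0) = (6, 4, 5, 4)
  hotel needs (5, 3, 4, 1) <= (6, 4, 5, 4) -> finishes; pool += (0, 0, 1, 0) = (6, 4, 6, 4)
  echo needs (1, 2, 3, 2) <= (6, 4, 6, 4) -> finishes; pool += (0, 1, 0, 2) = (6, 5, 6, 6)
  golf needs (3, 1, 0, 3) <= (6, 5, 6, 6) -> finishes; pool += (0, 0, 1, 0) = (6, 5, 7, 6)
(3) Precisely 33 of the possible complete orderings are safe sequences.


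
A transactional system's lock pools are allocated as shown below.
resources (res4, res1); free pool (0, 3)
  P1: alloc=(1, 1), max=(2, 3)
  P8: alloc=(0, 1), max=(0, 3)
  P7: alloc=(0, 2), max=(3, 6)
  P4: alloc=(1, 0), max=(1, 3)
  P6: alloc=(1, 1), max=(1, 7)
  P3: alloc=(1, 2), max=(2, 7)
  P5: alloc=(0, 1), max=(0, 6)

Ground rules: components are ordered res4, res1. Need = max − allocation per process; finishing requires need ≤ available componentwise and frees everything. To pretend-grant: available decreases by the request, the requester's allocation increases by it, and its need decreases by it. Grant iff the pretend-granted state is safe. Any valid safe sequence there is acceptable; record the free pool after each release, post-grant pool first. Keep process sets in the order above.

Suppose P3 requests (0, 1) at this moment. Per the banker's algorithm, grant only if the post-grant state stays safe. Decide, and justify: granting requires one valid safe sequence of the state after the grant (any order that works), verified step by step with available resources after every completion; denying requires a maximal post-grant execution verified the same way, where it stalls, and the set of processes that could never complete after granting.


GRANT: granting preserves safety; a valid post-grant sequence is P8, P4, P1, P3, P6, P5, P7.
Key observation: even at the reduced pool (0, 2), P8 fits immediately, so safety survives the grant.
Check on the post-grant state, step by step:
  pool = (0, 2)
  run P8 (needs (0, 2), free (0, 2)); after release of (0, 1) the pool is (0, 3)
  run P4 (needs (0, 3), free (0, 3)); after release of (1, 0) the pool is (1, 3)
  run P1 (needs (1, 2), free (1, 3)); after release of (1, 1) the pool is (2, 4)
  run P3 (needs (1, 4), free (2, 4)); after release of (1, 3) the pool is (3, 7)
  run P6 (needs (0, 6), free (3, 7)); after release of (1, 1) the pool is (4, 8)
  run P5 (needs (0, 5), free (4, 8)); after release of (0, 1) the pool is (4, 9)
  run P7 (needs (3, 4), free (4, 9)); after release of (0, 2) the pool is (4, 11)


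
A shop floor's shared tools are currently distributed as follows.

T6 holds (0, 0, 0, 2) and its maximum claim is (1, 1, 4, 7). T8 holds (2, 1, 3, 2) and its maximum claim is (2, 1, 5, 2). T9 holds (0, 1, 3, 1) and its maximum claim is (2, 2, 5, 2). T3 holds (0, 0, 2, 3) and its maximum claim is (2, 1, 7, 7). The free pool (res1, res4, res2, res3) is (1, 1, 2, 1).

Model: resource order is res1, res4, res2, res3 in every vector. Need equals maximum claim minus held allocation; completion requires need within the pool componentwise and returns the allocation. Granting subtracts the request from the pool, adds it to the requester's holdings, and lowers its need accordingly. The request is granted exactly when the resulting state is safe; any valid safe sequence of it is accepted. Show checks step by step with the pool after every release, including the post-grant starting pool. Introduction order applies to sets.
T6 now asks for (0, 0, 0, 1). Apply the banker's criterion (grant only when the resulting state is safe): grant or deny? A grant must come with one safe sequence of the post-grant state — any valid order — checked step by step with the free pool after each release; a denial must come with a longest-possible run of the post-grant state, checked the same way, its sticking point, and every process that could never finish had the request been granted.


DENY. Granting would leave the state unsafe.
Key observation: the pool after T8, T9 is (3, 3, 8, 3); every surviving request exceeds it in res3, so progress ends there.
On the post-grant state, T8, T9 is a maximal run — nothing extends it. Walking it through:
  pool = (1, 1, 2, 0)
  T8: need (0, 0, 2, 0) fits (1, 1, 2, 0); releases (2, 1, 3, 2), pool now (3, 2, 5, 2)
  T9: need (2, 1, 2, 1) fits (3, 2, 5, 2); releases (0, 1, 3, 1), pool now (3, 3, 8, 3)
  T6 still needs (1, 1, 4, 4) but only (3, 3, 8, 3) is free — short on res3
  T3 still needs (2, 1, 5, 4) but only (3, 3, 8, 3) is free — short on res3
Processes that could never finish after the grant: T6 and T3.


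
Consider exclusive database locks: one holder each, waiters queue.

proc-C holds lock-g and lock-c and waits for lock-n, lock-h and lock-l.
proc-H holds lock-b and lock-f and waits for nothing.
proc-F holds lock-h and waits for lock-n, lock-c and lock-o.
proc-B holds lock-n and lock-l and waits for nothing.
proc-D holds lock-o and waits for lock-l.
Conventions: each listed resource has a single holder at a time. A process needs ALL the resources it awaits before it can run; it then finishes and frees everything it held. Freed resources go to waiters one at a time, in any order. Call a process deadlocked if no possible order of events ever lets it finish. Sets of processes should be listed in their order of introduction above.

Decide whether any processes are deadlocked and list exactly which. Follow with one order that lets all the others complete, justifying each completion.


Deadlocked set: proc-C and proc-F.
Key observation: the cycle proc-C -> proc-F -> proc-C can never break — each member waits on the next; no other process is dragged down with it.
The rest can finish in the order proc-B, proc-D, proc-H.
Check, step by step:
  run proc-B (it waits on nothing); releases lock-n and lock-l
  proc-D waits on lock-l — all released -> runs and releases lock-o
  run proc-H (it waits on nothing); releases lock-b and lock-f


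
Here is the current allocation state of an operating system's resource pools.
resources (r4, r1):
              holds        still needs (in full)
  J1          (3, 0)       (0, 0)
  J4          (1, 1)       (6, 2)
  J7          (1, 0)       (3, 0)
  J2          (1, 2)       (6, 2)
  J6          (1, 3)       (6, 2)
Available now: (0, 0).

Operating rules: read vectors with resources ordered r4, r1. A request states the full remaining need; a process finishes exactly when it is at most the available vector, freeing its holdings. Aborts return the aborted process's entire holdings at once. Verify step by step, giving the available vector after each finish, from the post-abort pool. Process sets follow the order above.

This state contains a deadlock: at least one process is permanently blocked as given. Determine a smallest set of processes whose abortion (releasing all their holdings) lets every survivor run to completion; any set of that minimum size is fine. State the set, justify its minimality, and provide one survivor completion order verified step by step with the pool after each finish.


The answer: abort J4 and J6.
Key observation: aborting J4 and J6 returns (2, 4), and J2 — hopeless before — runs at step 3 with the returned capacity in the pool.
Minimality, checking each single-abort alternative: J1 alone leaves J4 blocked (short on r4 and r1); J4 alone leaves J2 blocked (short on r4 and r1); J7 alone leaves J4 blocked (short on r4 and r1); J2 alone leaves J4 blocked (short on r4); J6 alone leaves J4 blocked (short on r4).
The survivors complete as J1, J7, J2. Walking it through (starting from the post-abort pool):
  pool = (2, 4)
  J1 needs (0, 0) <= (2, 4) -> finishes; pool += (3, 0) = (5, 4)
  J7 needs (3, 0) <= (5, 4) -> finishes; pool += (1, 0) = (6, 4)
  J2 needs (6, 2) <= (6, 4) -> finishes; pool += (1, 2) = (7, 6)


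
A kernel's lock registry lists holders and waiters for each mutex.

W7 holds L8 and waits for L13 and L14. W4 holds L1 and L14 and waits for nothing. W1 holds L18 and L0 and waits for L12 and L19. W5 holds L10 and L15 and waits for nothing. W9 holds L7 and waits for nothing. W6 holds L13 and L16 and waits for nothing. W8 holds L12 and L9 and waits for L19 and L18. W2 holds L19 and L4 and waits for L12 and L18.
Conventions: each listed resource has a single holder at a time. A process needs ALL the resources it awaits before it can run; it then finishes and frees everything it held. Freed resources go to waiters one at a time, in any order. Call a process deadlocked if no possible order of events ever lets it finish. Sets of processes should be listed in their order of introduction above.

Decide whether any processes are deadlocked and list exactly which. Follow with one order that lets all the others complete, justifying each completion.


Deadlocked: W1, W8 and W2.
Key observation: nobody on the ring W1 -> W8 -> W1 can start until another member finishes, which never happens; W2 is caught in further circular waits.
The rest can finish in the order W5, W6, W4, W7, W9.
Check, step by step:
  run W5 (it waits on nothing); releases L10 and L15
  run W6 (it waits on nothing); releases L13 and L16
  run W4 (it waits on nothing); releases L1 and L14
  run W7 (all its waits — L13 and L14 — are resolved); releases L8
  run W9 (it waits on nothing); releases L7


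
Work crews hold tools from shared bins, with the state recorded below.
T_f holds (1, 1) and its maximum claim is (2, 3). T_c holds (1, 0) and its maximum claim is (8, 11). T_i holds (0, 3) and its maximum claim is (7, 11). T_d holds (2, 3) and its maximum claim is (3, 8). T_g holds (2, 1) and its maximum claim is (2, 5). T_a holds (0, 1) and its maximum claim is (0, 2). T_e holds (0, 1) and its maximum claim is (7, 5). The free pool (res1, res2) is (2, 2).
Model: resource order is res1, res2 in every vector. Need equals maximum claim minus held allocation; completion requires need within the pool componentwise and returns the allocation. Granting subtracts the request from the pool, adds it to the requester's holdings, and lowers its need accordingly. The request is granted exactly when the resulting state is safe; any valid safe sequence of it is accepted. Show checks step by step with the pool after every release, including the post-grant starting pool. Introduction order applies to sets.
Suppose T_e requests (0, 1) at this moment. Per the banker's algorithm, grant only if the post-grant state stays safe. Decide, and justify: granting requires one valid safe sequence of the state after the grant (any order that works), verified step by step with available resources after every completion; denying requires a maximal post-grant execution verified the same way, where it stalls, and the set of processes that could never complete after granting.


DENY: after the grant no complete ordering would exist.
Key observation: after T_a, T_f the pool peaks at (3, 3), and each blocked process is short somewhere: T_c on res1, res2; T_i on res1, res2; T_d on res2; T_g on res2; T_e on res1.
On the post-grant state, T_a, T_f is a maximal run — nothing extends it. Step-by-step check:
  pool = (2, 1)
  run T_a (needs (0, 1), free (2, 1)); after release of (0, 1) the pool is (2, 2)
  run T_f (needs (1, 2), free (2, 2)); after release of (1, 1) the pool is (3, 3)
  T_c cannot run: need (7, 11) vs free (3, 3) (insufficient res1 and res2)
  T_i cannot run: need (7, 8) vs free (3, 3) (insufficient res1 and res2)
  T_d cannot run: need (1, 5) vs free (3, 3) (insufficient res2)
  T_g cannot run: need (0, 4) vs free (3, 3) (insufficient res2)
  T_e cannot run: need (7, 3) vs free (3, 3) (insufficient res1)
Post-grant, the permanently blocked set is T_c, T_i, T_d, T_g and T_e.


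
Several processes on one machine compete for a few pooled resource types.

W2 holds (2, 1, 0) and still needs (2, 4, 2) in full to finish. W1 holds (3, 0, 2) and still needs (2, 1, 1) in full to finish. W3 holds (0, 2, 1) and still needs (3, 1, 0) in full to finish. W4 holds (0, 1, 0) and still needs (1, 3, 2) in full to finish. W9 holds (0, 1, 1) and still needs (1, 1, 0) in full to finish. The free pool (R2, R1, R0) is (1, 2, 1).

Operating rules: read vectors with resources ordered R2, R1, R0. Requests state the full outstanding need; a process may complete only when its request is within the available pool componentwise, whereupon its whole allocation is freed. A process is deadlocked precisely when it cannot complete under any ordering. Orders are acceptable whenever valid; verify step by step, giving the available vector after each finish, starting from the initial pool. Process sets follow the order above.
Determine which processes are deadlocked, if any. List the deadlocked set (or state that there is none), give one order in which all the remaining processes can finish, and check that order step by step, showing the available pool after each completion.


Deadlocked set: W2, W1 and W3.
Key observation: once W9, W4 finish, the pool peaks at (1, 4, 2) — and every remaining process still needs more R2 than that.
A valid finishing order for the others: W9, W4. Verifying each step:
  pool = (1, 2, 1)
  run W9 (needs (1, 1, 0), free (1, 2, 1)); after release of (0, 1, 1) the pool is (1, 3, 2)
  run W4 (needs (1, 3, 2), free (1, 3, 2)); after release of (0, 1, 0) the pool is (1, 4, 2)
The stuck group stays short no matter what:
  W2 still needs (2, 4, 2) but only (1, 4, 2) is free — short on R2
  W1 still needs (2, 1, 1) but only (1, 4, 2) is free — short on R2
  W3 still needs (3, 1, 0) but only (1, 4, 2) is free — short on R2


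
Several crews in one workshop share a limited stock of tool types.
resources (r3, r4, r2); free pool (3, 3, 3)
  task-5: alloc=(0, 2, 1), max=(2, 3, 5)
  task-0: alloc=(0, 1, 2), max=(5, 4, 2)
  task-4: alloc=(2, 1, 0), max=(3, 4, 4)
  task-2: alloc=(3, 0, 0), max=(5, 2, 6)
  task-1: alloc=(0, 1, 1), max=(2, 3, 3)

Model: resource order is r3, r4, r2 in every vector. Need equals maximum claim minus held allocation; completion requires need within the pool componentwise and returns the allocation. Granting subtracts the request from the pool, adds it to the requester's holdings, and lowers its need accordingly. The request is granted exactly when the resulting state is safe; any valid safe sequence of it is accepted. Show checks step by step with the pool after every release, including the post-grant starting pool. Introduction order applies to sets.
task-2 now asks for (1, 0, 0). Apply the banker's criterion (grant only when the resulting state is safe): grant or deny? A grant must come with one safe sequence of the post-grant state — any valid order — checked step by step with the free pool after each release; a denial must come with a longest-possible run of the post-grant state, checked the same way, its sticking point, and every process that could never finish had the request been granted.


DENY. Granting would leave the state unsafe.
Key observation: after task-1, task-5, task-4 the pool peaks at (4, 7, 5), and each blocked process is short somewhere: task-0 on r3; task-2 on r2.
Pretend the grant happened; the run task-1, task-5, task-4 goes as far as possible. Check, step by step:
  pool = (2, 3, 3)
  task-1 needs (2, 2, 2) <= (2, 3, 3) -> finishes; pool += (0, 1, 1) = (2, 4, 4)
  task-5 needs (2, 1, 4) <= (2, 4, 4) -> finishes; pool += (0, 2, 1) = (2, 6, 5)
  task-4 needs (1, 3, 4) <= (2, 6, 5) -> finishes; pool += (2, 1, 0) = (4, 7, 5)
  task-0 still needs (5, 3, 0) but only (4, 7, 5) is free — short on r3
  task-2 still needs (1, 2, 6) but only (4, 7, 5) is free — short on r2
Post-grant, the permanently blocked set is task-0 and task-2.


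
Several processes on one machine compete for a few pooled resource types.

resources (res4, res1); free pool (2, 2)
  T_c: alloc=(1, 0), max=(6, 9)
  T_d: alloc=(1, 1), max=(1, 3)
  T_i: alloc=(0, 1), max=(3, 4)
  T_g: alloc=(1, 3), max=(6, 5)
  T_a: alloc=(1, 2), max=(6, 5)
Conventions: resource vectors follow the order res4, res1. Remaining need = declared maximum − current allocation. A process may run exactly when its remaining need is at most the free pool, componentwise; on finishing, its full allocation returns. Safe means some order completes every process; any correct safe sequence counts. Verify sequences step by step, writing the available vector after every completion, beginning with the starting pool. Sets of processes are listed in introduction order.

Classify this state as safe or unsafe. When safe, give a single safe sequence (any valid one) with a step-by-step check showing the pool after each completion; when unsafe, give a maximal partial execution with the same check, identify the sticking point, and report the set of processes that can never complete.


UNSAFE.
Key observation: the wall is res4: completing T_d, T_i brings the pool only to (3, 4), and all the rest need more.
Going as far as possible: T_d, T_i; after that, nothing fits. Step-by-step check:
  pool = (2, 2)
  T_d: need (0, 2) fits (2, 2); releases (1, 1), pool now (3, 3)
  T_i: need (3, 3) fits (3, 3); releases (0, 1), pool now (3, 4)
  blocked: T_c wants (5, 9), pool (3, 4) — not enough res4 and res1
  blocked: T_g wants (5, 2), pool (3, 4) — not enough res4
  blocked: T_a wants (5, 3), pool (3, 4) — not enough res4
Processes that can never finish: T_c, T_g and T_a.


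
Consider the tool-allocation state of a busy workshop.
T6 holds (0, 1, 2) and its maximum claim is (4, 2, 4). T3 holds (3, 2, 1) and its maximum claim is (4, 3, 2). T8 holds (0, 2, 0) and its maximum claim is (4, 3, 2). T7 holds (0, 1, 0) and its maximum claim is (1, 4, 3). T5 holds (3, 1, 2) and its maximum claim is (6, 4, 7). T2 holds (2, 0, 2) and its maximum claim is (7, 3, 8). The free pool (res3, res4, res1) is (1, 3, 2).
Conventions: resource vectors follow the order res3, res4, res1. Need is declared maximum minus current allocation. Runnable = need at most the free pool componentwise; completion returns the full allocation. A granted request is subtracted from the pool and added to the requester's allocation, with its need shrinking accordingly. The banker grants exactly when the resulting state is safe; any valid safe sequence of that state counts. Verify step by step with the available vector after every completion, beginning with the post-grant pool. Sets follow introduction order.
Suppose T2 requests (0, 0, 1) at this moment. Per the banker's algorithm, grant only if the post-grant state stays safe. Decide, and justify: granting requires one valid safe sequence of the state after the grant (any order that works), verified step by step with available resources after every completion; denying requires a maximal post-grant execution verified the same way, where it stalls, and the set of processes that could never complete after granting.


DENY. Granting would leave the state unsafe.
Key observation: after T3, T8, T6, T7 complete, (4, 9, 4) is the best the pool ever gets, yet each leftover process wants more res1.
On the post-grant state, T3, T8, T6, T7 is a maximal run — nothing extends it. Step-by-step check:
  pool = (1, 3, 1)
  run T3 (needs (1, 1, 1), free (1, 3, 1)); after release of (3, 2, 1) the pool is (4, 5, 2)
  run T8 (needs (4, 1, 2), free (4, 5, 2)); after release of (0, 2, 0) the pool is (4, 7, 2)
  run T6 (needs (4, 1, 2), free (4, 7, 2)); after release of (0, 1, 2) the pool is (4, 8, 4)
  run T7 (needs (1, 3, 3), free (4, 8, 4)); after release of (0, 1, 0) the pool is (4, 9, 4)
  T5 cannot run: need (3, 3, 5) vs free (4, 9, 4) (insufficient res1)
  T2 cannot run: need (5, 3, 5) vs free (4, 9, 4) (insufficient res3 and res1)
Had the request been granted, T5 and T2 could never finish.


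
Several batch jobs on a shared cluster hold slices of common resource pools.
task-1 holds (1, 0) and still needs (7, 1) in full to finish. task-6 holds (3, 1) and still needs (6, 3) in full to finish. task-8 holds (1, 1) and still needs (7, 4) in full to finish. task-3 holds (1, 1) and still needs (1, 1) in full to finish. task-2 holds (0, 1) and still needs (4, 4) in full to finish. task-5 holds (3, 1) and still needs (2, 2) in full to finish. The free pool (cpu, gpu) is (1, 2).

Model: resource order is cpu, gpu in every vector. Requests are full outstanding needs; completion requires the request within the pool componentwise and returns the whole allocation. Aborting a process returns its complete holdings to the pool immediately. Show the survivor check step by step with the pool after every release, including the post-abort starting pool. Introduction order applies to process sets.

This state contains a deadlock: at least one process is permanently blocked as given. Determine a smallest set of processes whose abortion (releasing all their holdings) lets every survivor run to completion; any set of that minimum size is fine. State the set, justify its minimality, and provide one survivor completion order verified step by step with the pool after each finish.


Minimum abort set: task-1.
Key observation: the returned (1, 0) from task-1 is what brings task-6 — unrunnable before, under any order — into play at step 4.
No smaller set exists: with zero aborts the deadlock remains.
Survivors finish in the order: task-3, task-5, task-2, task-6, task-8. Check, step by step (pool after the aborts first):
  pool = (2, 2)
  task-3 needs (1, 1) <= (2, 2) -> finishes; pool += (1, 1) = (3, 3)
  task-5 needs (2, 2) <= (3, 3) -> finishes; pool += (3, 1) = (6, 4)
  task-2 needs (4, 4) <= (6, 4) -> finishes; pool += (0, 1) = (6, 5)
  task-6 needs (6, 3) <= (6, 5) -> finishes; pool += (3, 1) = (9, 6)
  task-8 needs (7, 4) <= (9, 6) -> finishes; pool += (1, 1) = (10, 7)


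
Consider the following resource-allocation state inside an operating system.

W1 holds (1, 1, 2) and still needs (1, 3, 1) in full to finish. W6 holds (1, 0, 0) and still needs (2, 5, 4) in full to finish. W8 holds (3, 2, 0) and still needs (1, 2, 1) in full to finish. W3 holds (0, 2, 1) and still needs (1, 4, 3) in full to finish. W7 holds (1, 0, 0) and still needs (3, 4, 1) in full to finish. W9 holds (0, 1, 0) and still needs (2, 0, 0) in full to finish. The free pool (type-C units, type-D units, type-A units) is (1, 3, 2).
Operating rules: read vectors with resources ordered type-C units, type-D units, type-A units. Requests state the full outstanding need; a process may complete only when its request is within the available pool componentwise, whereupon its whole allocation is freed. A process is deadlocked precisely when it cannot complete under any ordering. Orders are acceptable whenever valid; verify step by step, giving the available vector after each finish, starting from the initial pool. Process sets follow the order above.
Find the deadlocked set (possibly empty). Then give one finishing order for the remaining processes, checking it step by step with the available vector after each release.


No process is deadlocked.
Key observation: starting with W1, each completion frees enough for the next — no one is permanently blocked.
The rest can finish in the order W1, W3, W6, W9, W7, W8. Walking it through:
  pool = (1, 3, 2)
  W1: need (1, 3, 1) fits (1, 3, 2); releases (1, 1, 2), pool now (2, 4, 4)
  W3: need (1, 4, 3) fits (2, 4, 4); releases (0, 2, 1), pool now (2, 6, 5)
  W6: need (2, 5, 4) fits (2, 6, 5); releases (1, 0, 0), pool now (3, 6, 5)
  W9: need (2, 0, 0) fits (3, 6, 5); releases (0, 1, 0), pool now (3, 7, 5)
  W7: need (3, 4, 1) fits (3, 7, 5); releases (1, 0, 0), pool now (4, 7, 5)
  W8: need (1, 2, 1) fits (4, 7, 5); releases (3, 2, 0), pool now (7, 9, 5)


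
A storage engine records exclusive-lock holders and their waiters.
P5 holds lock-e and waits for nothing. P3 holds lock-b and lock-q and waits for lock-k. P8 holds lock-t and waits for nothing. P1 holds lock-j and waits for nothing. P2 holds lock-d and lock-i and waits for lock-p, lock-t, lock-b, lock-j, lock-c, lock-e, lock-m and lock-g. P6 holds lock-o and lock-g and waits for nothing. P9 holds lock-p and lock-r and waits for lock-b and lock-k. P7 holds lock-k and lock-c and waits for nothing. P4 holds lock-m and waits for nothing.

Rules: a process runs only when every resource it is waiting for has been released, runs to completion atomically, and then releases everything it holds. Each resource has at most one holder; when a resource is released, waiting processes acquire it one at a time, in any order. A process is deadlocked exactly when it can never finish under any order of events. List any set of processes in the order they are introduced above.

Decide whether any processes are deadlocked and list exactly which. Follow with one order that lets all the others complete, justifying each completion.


No process is deadlocked.
Key observation: although several processes wait, no cycle exists — each chain bottoms out at a free runner.
A valid finishing order for the others: P6, P5, P7, P4, P3, P1, P9, P8, P2.
Walking it through:
  run P6 (it waits on nothing); releases lock-o and lock-g
  run P5 (it waits on nothing); releases lock-e
  run P7 (it waits on nothing); releases lock-k and lock-c
  run P4 (it waits on nothing); releases lock-m
  P3: everything it awaited (lock-k) is free; runs, freeing lock-b and lock-q
  run P1 (it waits on nothing); releases lock-j
  P9: everything it awaited (lock-b and lock-k) is free; runs, freeing lock-p and lock-r
  run P8 (it waits on nothing); releases lock-t
  P2: everything it awaited (lock-p, lock-t, lock-b, lock-j, lock-c, lock-e, lock-m and lock-g) is free; runs, freeing lock-d and lock-i


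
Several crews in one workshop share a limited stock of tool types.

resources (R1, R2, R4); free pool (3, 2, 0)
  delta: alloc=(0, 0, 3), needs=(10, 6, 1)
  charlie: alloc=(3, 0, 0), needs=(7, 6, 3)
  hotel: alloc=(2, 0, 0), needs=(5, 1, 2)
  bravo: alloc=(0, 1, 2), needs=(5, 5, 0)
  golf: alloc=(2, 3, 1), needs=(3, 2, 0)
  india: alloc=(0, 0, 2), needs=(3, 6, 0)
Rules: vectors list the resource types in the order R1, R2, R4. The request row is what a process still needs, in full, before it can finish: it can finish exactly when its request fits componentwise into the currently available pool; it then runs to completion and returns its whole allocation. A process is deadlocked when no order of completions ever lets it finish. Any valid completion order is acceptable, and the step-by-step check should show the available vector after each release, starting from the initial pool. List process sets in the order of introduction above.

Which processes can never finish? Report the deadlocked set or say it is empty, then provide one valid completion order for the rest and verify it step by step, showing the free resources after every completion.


Nothing here is deadlocked.
Key observation: starting with golf, each completion frees enough for the next — no one is permanently blocked.
One completion order for the rest: golf, bravo, hotel, charlie, delta, india. Step-by-step check:
  pool = (3, 2, 0)
  run golf (needs (3, 2, 0), free (3, 2, 0)); after release of (2, 3, 1) the pool is (5, 5, 1)
  run bravo (needs (5, 5, 0), free (5, 5, 1)); after release of (0, 1, 2) the pool is (5, 6, 3)
  run hotel (needs (5, 1, 2), free (5, 6, 3)); after release of (2, 0, 0) the pool is (7, 6, 3)
  run charlie (needs (7, 6, 3), free (7, 6, 3)); after release of (3, 0, 0) the pool is (10, 6, 3)
  run delta (needs (10, 6, 1), free (10, 6, 3)); after release of (0, 0, 3) the pool is (10, 6, 6)
  run india (needs (3, 6, 0), free (10, 6, 6)); after release of (0, 0, 2) the pool is (10, 6, 8)


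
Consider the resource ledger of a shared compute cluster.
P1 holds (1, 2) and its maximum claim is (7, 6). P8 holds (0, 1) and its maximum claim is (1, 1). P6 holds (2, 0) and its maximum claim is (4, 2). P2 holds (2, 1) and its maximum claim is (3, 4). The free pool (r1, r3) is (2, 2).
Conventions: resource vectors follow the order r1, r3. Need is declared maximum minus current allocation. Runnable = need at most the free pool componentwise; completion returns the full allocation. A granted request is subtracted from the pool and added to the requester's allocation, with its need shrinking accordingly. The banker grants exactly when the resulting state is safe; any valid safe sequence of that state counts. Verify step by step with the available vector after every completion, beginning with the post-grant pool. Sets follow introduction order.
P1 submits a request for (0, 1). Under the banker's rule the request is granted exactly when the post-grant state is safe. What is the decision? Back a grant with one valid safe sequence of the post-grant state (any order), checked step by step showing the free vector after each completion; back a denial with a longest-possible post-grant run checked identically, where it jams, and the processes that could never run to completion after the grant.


DENY — the pretend-granted state is unsafe.
Key observation: no order helps: past P8, P6, the free pool tops out at (4, 2), below what each blocked process needs in r3.
Pretend the grant happened; the run P8, P6 goes as far as possible. Walking it through:
  pool = (2, 1)
  P8 needs (1, 0) <= (2, 1) -> finishes; pool += (0, 1) = (2, 2)
  P6 needs (2, 2) <= (2, 2) -> finishes; pool += (2, 0) = (4, 2)
  P1 still needs (6, 3) but only (4, 2) is free — short on r1 and r3
  P2 still needs (1, 3) but only (4, 2) is free — short on r3
Post-grant, the permanently blocked set is P1 and P2.


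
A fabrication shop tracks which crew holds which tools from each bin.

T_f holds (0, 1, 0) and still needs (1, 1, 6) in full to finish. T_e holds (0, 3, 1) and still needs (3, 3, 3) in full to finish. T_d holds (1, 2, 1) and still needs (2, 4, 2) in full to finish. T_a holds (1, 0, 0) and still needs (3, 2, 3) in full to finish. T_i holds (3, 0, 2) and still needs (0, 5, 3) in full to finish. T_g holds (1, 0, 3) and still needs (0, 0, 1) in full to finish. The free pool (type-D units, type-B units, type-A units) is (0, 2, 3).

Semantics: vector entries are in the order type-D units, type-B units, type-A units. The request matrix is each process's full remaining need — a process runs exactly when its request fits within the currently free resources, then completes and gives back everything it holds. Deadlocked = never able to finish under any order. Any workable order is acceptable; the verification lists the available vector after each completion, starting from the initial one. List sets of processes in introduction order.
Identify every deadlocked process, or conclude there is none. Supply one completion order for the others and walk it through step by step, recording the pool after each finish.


The deadlocked set is T_e, T_d, T_a and T_i.
Key observation: after T_g, T_f the pool peaks at (1, 3, 6), and each blocked process is short somewhere: T_e on type-D units; T_d on type-D units, type-B units; T_a on type-D units; T_i on type-B units.
The rest can finish in the order T_g, T_f. Verifying each step:
  pool = (0, 2, 3)
  T_g needs (0, 0, 1) <= (0, 2, 3) -> finishes; pool += (1, 0, 3) = (1, 2, 6)
  T_f needs (1, 1, 6) <= (1, 2, 6) -> finishes; pool += (0, 1, 0) = (1, 3, 6)
The stuck group stays short no matter what:
  T_e cannot run: need (3, 3, 3) vs free (1, 3, 6) (insufficient type-D units)
  T_d cannot run: need (2, 4, 2) vs free (1, 3, 6) (insufficient type-D units and type-B units)
  T_a cannot run: need (3, 2, 3) vs free (1, 3, 6) (insufficient type-D units)
  T_i cannot run: need (0, 5, 3) vs free (1, 3, 6) (insufficient type-B units)
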